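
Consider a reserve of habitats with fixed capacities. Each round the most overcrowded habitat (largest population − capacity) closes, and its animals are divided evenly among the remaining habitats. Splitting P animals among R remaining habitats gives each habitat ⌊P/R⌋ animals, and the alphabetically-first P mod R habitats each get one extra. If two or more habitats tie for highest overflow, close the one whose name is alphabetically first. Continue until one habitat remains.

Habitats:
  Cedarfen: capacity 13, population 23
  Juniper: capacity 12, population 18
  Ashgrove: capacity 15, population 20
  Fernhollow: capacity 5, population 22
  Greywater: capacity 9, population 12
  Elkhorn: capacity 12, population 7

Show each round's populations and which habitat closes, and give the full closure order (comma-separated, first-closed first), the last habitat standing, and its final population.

Round 1: Ashgrove=20 Cedarfen=23 Elkhorn=7 Fernhollow=22 Greywater=12 Juniper=18 → close Fernhollow (overflow 17)
  22÷5 = 4 each, +1 to first 2
Round 2: Ashgrove=25 Cedarfen=28 Elkhorn=11 Greywater=16 Juniper=22 → close Cedarfen (overflow 15)
  28÷4 = 7 each, +1 to first 0
Round 3: Ashgrove=32 Elkhorn=18 Greywater=23 Juniper=29 → close Ashgrove (overflow 17)
  32÷3 = 10 each, +1 to first 2
Round 4: Elkhorn=29 Greywater=34 Juniper=39 → close Juniper (overflow 27)
  39÷2 = 19 each, +1 to first 1
Round 5: Elkhorn=49 Greywater=53 → close Greywater (overflow 44)
  53÷1 = 53 each, +1 to first 0

Closure order: Fernhollow, Cedarfen, Ashgrove, Juniper, Greywater
Last habitat: Elkhorn with 102 animals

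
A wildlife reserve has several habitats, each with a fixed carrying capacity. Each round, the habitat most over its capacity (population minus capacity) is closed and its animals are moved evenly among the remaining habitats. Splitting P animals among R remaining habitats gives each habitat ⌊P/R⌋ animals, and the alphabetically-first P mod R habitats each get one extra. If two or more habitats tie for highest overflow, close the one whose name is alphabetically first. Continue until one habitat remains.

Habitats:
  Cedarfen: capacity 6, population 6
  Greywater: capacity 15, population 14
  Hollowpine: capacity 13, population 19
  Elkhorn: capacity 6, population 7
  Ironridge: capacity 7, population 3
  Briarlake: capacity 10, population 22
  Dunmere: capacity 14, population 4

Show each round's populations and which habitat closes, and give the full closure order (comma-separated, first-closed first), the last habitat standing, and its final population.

Round 1: Briarlake=22 Cedarfen=6 Dunmere=4 Elkhorn=7 Greywater=14 Hollowpine=19 Ironridge=3 → close Briarlake (overflow 12)
  22÷6 = 3 each, +1 to first 4
Round 2: Cedarfen=10 Dunmere=8 Elkhorn=11 Greywater=18 Hollowpine=22 Ironridge=6 → close Hollowpine (overflow 9)
  22÷5 = 4 each, +1 to first 2
Round 3: Cedarfen=15 Dunmere=13 Elkhorn=15 Greywater=22 Ironridge=10 → close Cedarfen (overflow 9)
  15÷4 = 3 each, +1 to first 3
Round 4: Dunmere=17 Elkhorn=19 Greywater=26 Ironridge=13 → close Elkhorn (overflow 13)
  19÷3 = 6 each, +1 to first 1
Round 5: Dunmere=24 Greywater=32 Ironridge=19 → close Greywater (overflow 17)
  32÷2 = 16 each, +1 to first 0
Round 6: Dunmere=40 Ironridge=35 → close Ironridge (overflow 28)
  35÷1 = 35 each, +1 to first 0

Closure order: Briarlake, Hollowpine, Cedarfen, Elkhorn, Greywater, Ironridge
Last habitat: Dunmere with 75 animals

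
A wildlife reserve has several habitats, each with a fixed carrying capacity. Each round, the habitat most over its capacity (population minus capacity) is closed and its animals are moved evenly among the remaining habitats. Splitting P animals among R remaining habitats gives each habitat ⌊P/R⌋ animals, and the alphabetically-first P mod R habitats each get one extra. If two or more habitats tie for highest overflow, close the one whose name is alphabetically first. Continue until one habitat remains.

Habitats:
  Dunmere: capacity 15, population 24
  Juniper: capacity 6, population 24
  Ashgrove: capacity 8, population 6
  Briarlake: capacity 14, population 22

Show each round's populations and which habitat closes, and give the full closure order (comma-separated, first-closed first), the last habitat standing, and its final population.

Closure order: Juniper, Dunmere, Briarlake
Last habitat: Ashgrove with 76 animals

Round 1: Ashgrove=6 Briarlake=22 Dunmere=24 Juniper=24 → close Juniper (overflow 18)
  24÷3 = 8 each, +1 to first 0
Round 2: Ashgrove=14 Briarlake=30 Dunmere=32 → close Dunmere (overflow 17)
  32÷2 = 16 each, +1 to first 0
Round 3: Ashgrove=30 Briarlake=46 → close Briarlake (overflow 32)
  46÷1 = 46 each, +1 to first 0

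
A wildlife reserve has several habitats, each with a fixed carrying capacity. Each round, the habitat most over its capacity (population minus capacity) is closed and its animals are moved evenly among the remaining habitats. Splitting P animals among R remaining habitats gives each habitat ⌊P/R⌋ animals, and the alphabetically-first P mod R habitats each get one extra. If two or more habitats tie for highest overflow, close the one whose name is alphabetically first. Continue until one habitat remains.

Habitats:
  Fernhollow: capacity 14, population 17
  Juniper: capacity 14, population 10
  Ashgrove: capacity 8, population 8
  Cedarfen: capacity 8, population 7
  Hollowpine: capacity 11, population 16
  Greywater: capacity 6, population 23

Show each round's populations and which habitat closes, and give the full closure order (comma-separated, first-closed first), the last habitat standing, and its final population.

Closure order: Greywater, Hollowpine, Fernhollow, Ashgrove, Cedarfen
Last habitat: Juniper with 81 animals

Round 1: Ashgrove=8 Cedarfen=7 Fernhollow=17 Greywater=23 Hollowpine=16 Juniper=10 → close Greywater (overflow 17)
  23÷5 = 4 each, +1 to first 3
Round 2: Ashgrove=13 Cedarfen=12 Fernhollow=22 Hollowpine=20 Juniper=14 → close Hollowpine (overflow 9)
  20÷4 = 5 each, +1 to first 0
Round 3: Ashgrove=18 Cedarfen=17 Fernhollow=27 Juniper=19 → close Fernhollow (overflow 13)
  27÷3 = 9 each, +1 to first 0
Round 4: Ashgrove=27 Cedarfen=26 Juniper=28 → close Ashgrove (overflow 19)
  27÷2 = 13 each, +1 to first 1
Round 5: Cedarfen=40 Juniper=41 → close Cedarfen (overflow 32)
  40÷1 = 40 each, +1 to first 0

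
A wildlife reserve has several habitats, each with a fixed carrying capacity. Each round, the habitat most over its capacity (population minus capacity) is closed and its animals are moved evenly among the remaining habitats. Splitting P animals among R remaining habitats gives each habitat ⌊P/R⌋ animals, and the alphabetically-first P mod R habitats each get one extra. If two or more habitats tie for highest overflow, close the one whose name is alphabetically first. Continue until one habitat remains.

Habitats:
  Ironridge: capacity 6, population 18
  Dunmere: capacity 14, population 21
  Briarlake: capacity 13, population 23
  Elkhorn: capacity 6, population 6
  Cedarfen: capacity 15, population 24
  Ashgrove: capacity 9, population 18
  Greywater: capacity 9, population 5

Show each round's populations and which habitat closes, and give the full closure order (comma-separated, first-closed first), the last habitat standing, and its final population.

Closure order: Ironridge, Briarlake, Ashgrove, Cedarfen, Dunmere, Elkhorn
Last habitat: Greywater with 115 animals

Round 1: Ashgrove=18 Briarlake=23 Cedarfen=24 Dunmere=21 Elkhorn=6 Greywater=5 Ironridge=18 → close Ironridge (overflow 12)
  18÷6 = 3 each, +1 to first 0
Round 2: Ashgrove=21 Briarlake=26 Cedarfen=27 Dunmere=24 Elkhorn=9 Greywater=8 → close Briarlake (overflow 13)
  26÷5 = 5 each, +1 to first 1
Round 3: Ashgrove=27 Cedarfen=32 Dunmere=29 Elkhorn=14 Greywater=13 → close Ashgrove (overflow 18)
  27÷4 = 6 each, +1 to first 3
Round 4: Cedarfen=39 Dunmere=36 Elkhorn=21 Greywater=19 → close Cedarfen (overflow 24)
  39÷3 = 13 each, +1 to first 0
Round 5: Dunmere=49 Elkhorn=34 Greywater=32 → close Dunmere (overflow 35)
  49÷2 = 24 each, +1 to first 1
Round 6: Elkhorn=59 Greywater=56 → close Elkhorn (overflow 53)
  59÷1 = 59 each, +1 to first 0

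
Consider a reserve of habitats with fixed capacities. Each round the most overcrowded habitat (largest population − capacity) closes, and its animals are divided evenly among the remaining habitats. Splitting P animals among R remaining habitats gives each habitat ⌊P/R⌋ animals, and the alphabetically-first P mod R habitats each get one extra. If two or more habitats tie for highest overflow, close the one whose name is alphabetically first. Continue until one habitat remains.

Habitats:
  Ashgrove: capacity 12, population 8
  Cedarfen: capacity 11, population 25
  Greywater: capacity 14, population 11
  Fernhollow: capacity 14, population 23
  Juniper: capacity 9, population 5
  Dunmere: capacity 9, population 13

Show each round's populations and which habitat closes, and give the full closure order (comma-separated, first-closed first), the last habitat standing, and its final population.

Closure order: Cedarfen, Fernhollow, Dunmere, Ashgrove, Greywater
Last habitat: Juniper with 85 animals

Round 1: Ashgrove=8 Cedarfen=25 Dunmere=13 Fernhollow=23 Greywater=11 Juniper=5 → close Cedarfen (overflow 14)
  25÷5 = 5 each, +1 to first 0
Round 2: Ashgrove=13 Dunmere=18 Fernhollow=28 Greywater=16 Juniper=10 → close Fernhollow (overflow 14)
  28÷4 = 7 each, +1 to first 0
Round 3: Ashgrove=20 Dunmere=25 Greywater=23 Juniper=17 → close Dunmere (overflow 16)
  25÷3 = 8 each, +1 to first 1
Round 4: Ashgrove=29 Greywater=31 Juniper=25 → close Ashgrove (overflow 17)
  29÷2 = 14 each, +1 to first 1
Round 5: Greywater=46 Juniper=39 → close Greywater (overflow 32)
  46÷1 = 46 each, +1 to first 0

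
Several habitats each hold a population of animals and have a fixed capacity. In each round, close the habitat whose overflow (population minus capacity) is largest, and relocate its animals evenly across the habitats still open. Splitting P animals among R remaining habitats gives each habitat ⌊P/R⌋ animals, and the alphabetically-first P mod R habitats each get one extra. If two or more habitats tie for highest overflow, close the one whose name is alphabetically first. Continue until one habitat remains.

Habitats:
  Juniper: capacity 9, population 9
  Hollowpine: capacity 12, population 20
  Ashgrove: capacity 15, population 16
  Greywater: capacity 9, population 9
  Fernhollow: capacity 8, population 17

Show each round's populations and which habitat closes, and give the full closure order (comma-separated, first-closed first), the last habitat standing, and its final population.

Round 1: Ashgrove=16 Fernhollow=17 Greywater=9 Hollowpine=20 Juniper=9 → close Fernhollow (overflow 9)
  17÷4 = 4 each, +1 to first 1
Round 2: Ashgrove=21 Greywater=13 Hollowpine=24 Juniper=13 → close Hollowpine (overflow 12)
  24÷3 = 8 each, +1 to first 0
Round 3: Ashgrove=29 Greywater=21 Juniper=21 → close Ashgrove (overflow 14)
  29÷2 = 14 each, +1 to first 1
Round 4: Greywater=36 Juniper=35 → close Greywater (overflow 27)
  36÷1 = 36 each, +1 to first 0

Closure order: Fernhollow, Hollowpine, Ashgrove, Greywater
Last habitat: Juniper with 71 animals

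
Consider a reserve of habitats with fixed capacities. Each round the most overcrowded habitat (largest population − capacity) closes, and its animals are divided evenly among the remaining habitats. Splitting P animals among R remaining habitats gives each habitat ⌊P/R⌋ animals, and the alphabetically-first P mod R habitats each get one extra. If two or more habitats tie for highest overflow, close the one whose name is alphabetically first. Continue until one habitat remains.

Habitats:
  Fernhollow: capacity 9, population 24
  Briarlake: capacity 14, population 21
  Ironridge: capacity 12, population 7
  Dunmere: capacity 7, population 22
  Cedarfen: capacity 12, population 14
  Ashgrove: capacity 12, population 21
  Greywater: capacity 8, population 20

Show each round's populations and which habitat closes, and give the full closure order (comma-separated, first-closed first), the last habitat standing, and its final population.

Round 1: Ashgrove=21 Briarlake=21 Cedarfen=14 Dunmere=22 Fernhollow=24 Greywater=20 Ironridge=7 → close Dunmere (overflow 15)
  22÷6 = 3 each, +1 to first 4
Round 2: Ashgrove=25 Briarlake=25 Cedarfen=18 Fernhollow=28 Greywater=23 Ironridge=10 → close Fernhollow (overflow 19)
  28÷5 = 5 each, +1 to first 3
Round 3: Ashgrove=31 Briarlake=31 Cedarfen=24 Greywater=28 Ironridge=15 → close Greywater (overflow 20)
  28÷4 = 7 each, +1 to first 0
Round 4: Ashgrove=38 Briarlake=38 Cedarfen=31 Ironridge=22 → close Ashgrove (overflow 26)
  38÷3 = 12 each, +1 to first 2
Round 5: Briarlake=51 Cedarfen=44 Ironridge=34 → close Briarlake (overflow 37)
  51÷2 = 25 each, +1 to first 1
Round 6: Cedarfen=70 Ironridge=59 → close Cedarfen (overflow 58)
  70÷1 = 70 each, +1 to first 0

Closure order: Dunmere, Fernhollow, Greywater, Ashgrove, Briarlake, Cedarfen
Last habitat: Ironridge with 129 animals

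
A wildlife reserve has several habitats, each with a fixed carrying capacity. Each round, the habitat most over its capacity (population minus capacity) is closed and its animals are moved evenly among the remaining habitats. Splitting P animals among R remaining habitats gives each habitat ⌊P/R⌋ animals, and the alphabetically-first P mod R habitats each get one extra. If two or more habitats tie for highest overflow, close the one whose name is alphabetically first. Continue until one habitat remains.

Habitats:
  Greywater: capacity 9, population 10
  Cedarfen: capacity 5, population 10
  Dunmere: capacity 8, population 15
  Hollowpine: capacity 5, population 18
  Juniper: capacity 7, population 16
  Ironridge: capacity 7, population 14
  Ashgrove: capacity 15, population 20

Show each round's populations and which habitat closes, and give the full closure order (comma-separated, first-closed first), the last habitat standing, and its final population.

Round 1: Ashgrove=20 Cedarfen=10 Dunmere=15 Greywater=10 Hollowpine=18 Ironridge=14 Juniper=16 → close Hollowpine (overflow 13)
  18÷6 = 3 each, +1 to first 0
Round 2: Ashgrove=23 Cedarfen=13 Dunmere=18 Greywater=13 Ironridge=17 Juniper=19 → close Juniper (overflow 12)
  19÷5 = 3 each, +1 to first 4
Round 3: Ashgrove=27 Cedarfen=17 Dunmere=22 Greywater=17 Ironridge=20 → close Dunmere (overflow 14)
  22÷4 = 5 each, +1 to first 2
Round 4: Ashgrove=33 Cedarfen=23 Greywater=22 Ironridge=25 → close Ashgrove (overflow 18)
  33÷3 = 11 each, +1 to first 0
Round 5: Cedarfen=34 Greywater=33 Ironridge=36 → close Cedarfen (overflow 29)
  34÷2 = 17 each, +1 to first 0
Round 6: Greywater=50 Ironridge=53 → close Ironridge (overflow 46)
  53÷1 = 53 each, +1 to first 0

Closure order: Hollowpine, Juniper, Dunmere, Ashgrove, Cedarfen, Ironridge
Last habitat: Greywater with 103 animals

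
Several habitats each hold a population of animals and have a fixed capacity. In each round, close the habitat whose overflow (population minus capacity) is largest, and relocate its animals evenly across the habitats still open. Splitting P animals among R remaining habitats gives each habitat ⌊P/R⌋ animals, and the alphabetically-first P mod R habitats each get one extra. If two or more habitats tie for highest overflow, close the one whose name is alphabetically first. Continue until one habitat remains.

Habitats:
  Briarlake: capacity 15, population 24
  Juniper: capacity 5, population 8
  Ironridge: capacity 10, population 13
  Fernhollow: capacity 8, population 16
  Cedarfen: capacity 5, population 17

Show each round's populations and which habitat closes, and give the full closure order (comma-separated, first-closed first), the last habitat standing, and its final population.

Closure order: Cedarfen, Briarlake, Fernhollow, Ironridge
Last habitat: Juniper with 78 animals

Round 1: Briarlake=24 Cedarfen=17 Fernhollow=16 Ironridge=13 Juniper=8 → close Cedarfen (overflow 12)
  17÷4 = 4 each, +1 to first 1
Round 2: Briarlake=29 Fernhollow=20 Ironridge=17 Juniper=12 → close Briarlake (overflow 14)
  29÷3 = 9 each, +1 to first 2
Round 3: Fernhollow=30 Ironridge=27 Juniper=21 → close Fernhollow (overflow 22)
  30÷2 = 15 each, +1 to first 0
Round 4: Ironridge=42 Juniper=36 → close Ironridge (overflow 32)
  42÷1 = 42 each, +1 to first 0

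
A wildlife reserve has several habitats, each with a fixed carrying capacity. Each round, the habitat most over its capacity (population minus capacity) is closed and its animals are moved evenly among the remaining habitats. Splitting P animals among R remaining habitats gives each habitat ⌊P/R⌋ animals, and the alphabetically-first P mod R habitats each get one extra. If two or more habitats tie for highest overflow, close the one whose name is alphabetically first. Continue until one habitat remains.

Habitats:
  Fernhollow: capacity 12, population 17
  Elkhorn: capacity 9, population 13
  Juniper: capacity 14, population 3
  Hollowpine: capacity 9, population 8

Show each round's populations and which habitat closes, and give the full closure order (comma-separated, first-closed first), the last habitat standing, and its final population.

Round 1: Elkhorn=13 Fernhollow=17 Hollowpine=8 Juniper=3 → close Fernhollow (overflow 5)
  17÷3 = 5 each, +1 to first 2
Round 2: Elkhorn=19 Hollowpine=14 Juniper=8 → close Elkhorn (overflow 10)
  19÷2 = 9 each, +1 to first 1
Round 3: Hollowpine=24 Juniper=17 → close Hollowpine (overflow 15)
  24÷1 = 24 each, +1 to first 0

Closure order: Fernhollow, Elkhorn, Hollowpine
Last habitat: Juniper with 41 animals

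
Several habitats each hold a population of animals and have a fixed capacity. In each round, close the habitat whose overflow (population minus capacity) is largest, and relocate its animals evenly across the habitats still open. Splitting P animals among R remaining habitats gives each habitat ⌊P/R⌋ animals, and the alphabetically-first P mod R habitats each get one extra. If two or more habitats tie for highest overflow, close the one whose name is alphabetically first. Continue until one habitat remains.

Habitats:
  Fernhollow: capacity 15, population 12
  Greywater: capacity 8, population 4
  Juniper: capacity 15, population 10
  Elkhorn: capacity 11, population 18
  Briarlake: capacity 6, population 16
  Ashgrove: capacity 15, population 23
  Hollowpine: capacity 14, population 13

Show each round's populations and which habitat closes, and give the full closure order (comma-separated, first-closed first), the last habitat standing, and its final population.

Closure order: Briarlake, Ashgrove, Elkhorn, Hollowpine, Fernhollow, Greywater
Last habitat: Juniper with 96 animals

Round 1: Ashgrove=23 Briarlake=16 Elkhorn=18 Fernhollow=12 Greywater=4 Hollowpine=13 Juniper=10 → close Briarlake (overflow 10)
  16÷6 = 2 each, +1 to first 4
Round 2: Ashgrove=26 Elkhorn=21 Fernhollow=15 Greywater=7 Hollowpine=15 Juniper=12 → close Ashgrove (overflow 11)
  26÷5 = 5 each, +1 to first 1
Round 3: Elkhorn=27 Fernhollow=20 Greywater=12 Hollowpine=20 Juniper=17 → close Elkhorn (overflow 16)
  27÷4 = 6 each, +1 to first 3
Round 4: Fernhollow=27 Greywater=19 Hollowpine=27 Juniper=23 → close Hollowpine (overflow 13)
  27÷3 = 9 each, +1 to first 0
Round 5: Fernhollow=36 Greywater=28 Juniper=32 → close Fernhollow (overflow 21)
  36÷2 = 18 each, +1 to first 0
Round 6: Greywater=46 Juniper=50 → close Greywater (overflow 38)
  46÷1 = 46 each, +1 to first 0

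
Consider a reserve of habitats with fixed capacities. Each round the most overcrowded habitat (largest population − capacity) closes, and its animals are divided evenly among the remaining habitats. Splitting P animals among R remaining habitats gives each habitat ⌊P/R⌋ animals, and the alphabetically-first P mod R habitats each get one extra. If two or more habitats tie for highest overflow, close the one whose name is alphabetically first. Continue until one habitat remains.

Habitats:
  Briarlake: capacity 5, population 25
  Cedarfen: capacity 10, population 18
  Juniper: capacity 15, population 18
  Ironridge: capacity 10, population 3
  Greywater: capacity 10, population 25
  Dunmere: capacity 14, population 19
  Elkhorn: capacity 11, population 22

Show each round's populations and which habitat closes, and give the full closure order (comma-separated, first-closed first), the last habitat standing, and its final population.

Closure order: Briarlake, Greywater, Elkhorn, Cedarfen, Dunmere, Juniper
Last habitat: Ironridge with 130 animals

Round 1: Briarlake=25 Cedarfen=18 Dunmere=19 Elkhorn=22 Greywater=25 Ironridge=3 Juniper=18 → close Briarlake (overflow 20)
  25÷6 = 4 each, +1 to first 1
Round 2: Cedarfen=23 Dunmere=23 Elkhorn=26 Greywater=29 Ironridge=7 Juniper=22 → close Greywater (overflow 19)
  29÷5 = 5 each, +1 to first 4
Round 3: Cedarfen=29 Dunmere=29 Elkhorn=32 Ironridge=13 Juniper=27 → close Elkhorn (overflow 21)
  32÷4 = 8 each, +1 to first 0
Round 4: Cedarfen=37 Dunmere=37 Ironridge=21 Juniper=35 → close Cedarfen (overflow 27)
  37÷3 = 12 each, +1 to first 1
Round 5: Dunmere=50 Ironridge=33 Juniper=47 → close Dunmere (overflow 36)
  50÷2 = 25 each, +1 to first 0
Round 6: Ironridge=58 Juniper=72 → close Juniper (overflow 57)
  72÷1 = 72 each, +1 to first 0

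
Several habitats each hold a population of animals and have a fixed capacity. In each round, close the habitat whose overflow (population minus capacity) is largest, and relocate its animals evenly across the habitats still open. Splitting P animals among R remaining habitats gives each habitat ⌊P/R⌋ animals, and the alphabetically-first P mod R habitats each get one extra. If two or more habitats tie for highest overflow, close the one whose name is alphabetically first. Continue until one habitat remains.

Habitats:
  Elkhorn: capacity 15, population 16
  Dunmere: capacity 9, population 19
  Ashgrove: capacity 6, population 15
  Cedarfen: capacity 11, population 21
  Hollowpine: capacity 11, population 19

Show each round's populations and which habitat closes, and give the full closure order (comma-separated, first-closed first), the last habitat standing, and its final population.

Round 1: Ashgrove=15 Cedarfen=21 Dunmere=19 Elkhorn=16 Hollowpine=19 → close Cedarfen (overflow 10)
  21÷4 = 5 each, +1 to first 1
Round 2: Ashgrove=21 Dunmere=24 Elkhorn=21 Hollowpine=24 → close Ashgrove (overflow 15)
  21÷3 = 7 each, +1 to first 0
Round 3: Dunmere=31 Elkhorn=28 Hollowpine=31 → close Dunmere (overflow 22)
  31÷2 = 15 each, +1 to first 1
Round 4: Elkhorn=44 Hollowpine=46 → close Hollowpine (overflow 35)
  46÷1 = 46 each, +1 to first 0

Closure order: Cedarfen, Ashgrove, Dunmere, Hollowpine
Last habitat: Elkhorn with 90 animals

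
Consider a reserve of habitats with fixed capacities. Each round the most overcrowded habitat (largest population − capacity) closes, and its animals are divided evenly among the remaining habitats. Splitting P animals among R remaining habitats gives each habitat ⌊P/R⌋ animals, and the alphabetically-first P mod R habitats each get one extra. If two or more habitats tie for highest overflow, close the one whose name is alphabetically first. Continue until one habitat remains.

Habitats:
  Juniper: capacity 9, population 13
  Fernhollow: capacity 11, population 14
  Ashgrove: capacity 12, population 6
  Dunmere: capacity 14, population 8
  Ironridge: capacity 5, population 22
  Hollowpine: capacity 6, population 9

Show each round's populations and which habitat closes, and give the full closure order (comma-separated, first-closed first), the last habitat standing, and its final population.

Round 1: Ashgrove=6 Dunmere=8 Fernhollow=14 Hollowpine=9 Ironridge=22 Juniper=13 → close Ironridge (overflow 17)
  22÷5 = 4 each, +1 to first 2
Round 2: Ashgrove=11 Dunmere=13 Fernhollow=18 Hollowpine=13 Juniper=17 → close Juniper (overflow 8)
  17÷4 = 4 each, +1 to first 1
Round 3: Ashgrove=16 Dunmere=17 Fernhollow=22 Hollowpine=17 → close Fernhollow (overflow 11)
  22÷3 = 7 each, +1 to first 1
Round 4: Ashgrove=24 Dunmere=24 Hollowpine=24 → close Hollowpine (overflow 18)
  24÷2 = 12 each, +1 to first 0
Round 5: Ashgrove=36 Dunmere=36 → close Ashgrove (overflow 24)
  36÷1 = 36 each, +1 to first 0

Closure order: Ironridge, Juniper, Fernhollow, Hollowpine, Ashgrove
Last habitat: Dunmere with 72 animals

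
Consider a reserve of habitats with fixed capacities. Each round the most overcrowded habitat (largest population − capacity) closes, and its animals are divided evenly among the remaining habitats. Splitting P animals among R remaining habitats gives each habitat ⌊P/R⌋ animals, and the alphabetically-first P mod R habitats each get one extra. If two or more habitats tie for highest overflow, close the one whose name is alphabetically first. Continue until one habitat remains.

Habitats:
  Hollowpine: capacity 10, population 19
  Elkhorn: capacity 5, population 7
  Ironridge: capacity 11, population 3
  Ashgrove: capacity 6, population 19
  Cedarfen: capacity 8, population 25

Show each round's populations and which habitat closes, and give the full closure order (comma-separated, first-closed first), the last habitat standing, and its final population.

Round 1: Ashgrove=19 Cedarfen=25 Elkhorn=7 Hollowpine=19 Ironridge=3 → close Cedarfen (overflow 17)
  25÷4 = 6 each, +1 to first 1
Round 2: Ashgrove=26 Elkhorn=13 Hollowpine=25 Ironridge=9 → close Ashgrove (overflow 20)
  26÷3 = 8 each, +1 to first 2
Round 3: Elkhorn=22 Hollowpine=34 Ironridge=17 → close Hollowpine (overflow 24)
  34÷2 = 17 each, +1 to first 0
Round 4: Elkhorn=39 Ironridge=34 → close Elkhorn (overflow 34)
  39÷1 = 39 each, +1 to first 0

Closure order: Cedarfen, Ashgrove, Hollowpine, Elkhorn
Last habitat: Ironridge with 73 animals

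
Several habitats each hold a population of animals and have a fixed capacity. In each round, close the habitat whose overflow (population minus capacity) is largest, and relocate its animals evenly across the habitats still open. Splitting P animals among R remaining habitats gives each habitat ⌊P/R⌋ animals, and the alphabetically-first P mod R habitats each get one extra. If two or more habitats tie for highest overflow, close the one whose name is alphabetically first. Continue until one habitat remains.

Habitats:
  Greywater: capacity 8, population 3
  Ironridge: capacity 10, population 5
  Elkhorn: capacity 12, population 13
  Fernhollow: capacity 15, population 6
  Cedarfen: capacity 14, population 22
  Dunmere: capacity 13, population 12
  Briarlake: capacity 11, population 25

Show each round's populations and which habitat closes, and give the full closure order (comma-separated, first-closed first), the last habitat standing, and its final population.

Round 1: Briarlake=25 Cedarfen=22 Dunmere=12 Elkhorn=13 Fernhollow=6 Greywater=3 Ironridge=5 → close Briarlake (overflow 14)
  25÷6 = 4 each, +1 to first 1
Round 2: Cedarfen=27 Dunmere=16 Elkhorn=17 Fernhollow=10 Greywater=7 Ironridge=9 → close Cedarfen (overflow 13)
  27÷5 = 5 each, +1 to first 2
Round 3: Dunmere=22 Elkhorn=23 Fernhollow=15 Greywater=12 Ironridge=14 → close Elkhorn (overflow 11)
  23÷4 = 5 each, +1 to first 3
Round 4: Dunmere=28 Fernhollow=21 Greywater=18 Ironridge=19 → close Dunmere (overflow 15)
  28÷3 = 9 each, +1 to first 1
Round 5: Fernhollow=31 Greywater=27 Ironridge=28 → close Greywater (overflow 19)
  27÷2 = 13 each, +1 to first 1
Round 6: Fernhollow=45 Ironridge=41 → close Ironridge (overflow 31)
  41÷1 = 41 each, +1 to first 0

Closure order: Briarlake, Cedarfen, Elkhorn, Dunmere, Greywater, Ironridge
Last habitat: Fernhollow with 86 animals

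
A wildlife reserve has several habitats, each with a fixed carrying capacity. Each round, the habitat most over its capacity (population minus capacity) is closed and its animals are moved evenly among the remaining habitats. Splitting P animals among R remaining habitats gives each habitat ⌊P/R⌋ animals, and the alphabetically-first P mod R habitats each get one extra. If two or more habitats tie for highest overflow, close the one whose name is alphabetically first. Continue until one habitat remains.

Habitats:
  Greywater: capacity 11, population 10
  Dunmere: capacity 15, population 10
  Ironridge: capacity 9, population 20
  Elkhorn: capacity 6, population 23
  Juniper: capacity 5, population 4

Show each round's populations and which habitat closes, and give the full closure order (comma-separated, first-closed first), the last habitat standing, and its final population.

Closure order: Elkhorn, Ironridge, Greywater, Juniper
Last habitat: Dunmere with 67 animals

Round 1: Dunmere=10 Elkhorn=23 Greywater=10 Ironridge=20 Juniper=4 → close Elkhorn (overflow 17)
  23÷4 = 5 each, +1 to first 3
Round 2: Dunmere=16 Greywater=16 Ironridge=26 Juniper=9 → close Ironridge (overflow 17)
  26÷3 = 8 each, +1 to first 2
Round 3: Dunmere=25 Greywater=25 Juniper=17 → close Greywater (overflow 14)
  25÷2 = 12 each, +1 to first 1
Round 4: Dunmere=38 Juniper=29 → close Juniper (overflow 24)
  29÷1 = 29 each, +1 to first 0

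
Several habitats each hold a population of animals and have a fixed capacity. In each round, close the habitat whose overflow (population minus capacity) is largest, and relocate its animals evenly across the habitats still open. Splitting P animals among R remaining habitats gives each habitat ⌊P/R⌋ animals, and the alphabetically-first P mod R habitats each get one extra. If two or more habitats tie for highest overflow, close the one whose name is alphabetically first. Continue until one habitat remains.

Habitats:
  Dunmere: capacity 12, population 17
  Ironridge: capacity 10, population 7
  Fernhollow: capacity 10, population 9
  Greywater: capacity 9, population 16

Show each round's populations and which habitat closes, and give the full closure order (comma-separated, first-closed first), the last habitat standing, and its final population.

Closure order: Greywater, Dunmere, Fernhollow
Last habitat: Ironridge with 49 animals

Round 1: Dunmere=17 Fernhollow=9 Greywater=16 Ironridge=7 → close Greywater (overflow 7)
  16÷3 = 5 each, +1 to first 1
Round 2: Dunmere=23 Fernhollow=14 Ironridge=12 → close Dunmere (overflow 11)
  23÷2 = 11 each, +1 to first 1
Round 3: Fernhollow=26 Ironridge=23 → close Fernhollow (overflow 16)
  26÷1 = 26 each, +1 to first 0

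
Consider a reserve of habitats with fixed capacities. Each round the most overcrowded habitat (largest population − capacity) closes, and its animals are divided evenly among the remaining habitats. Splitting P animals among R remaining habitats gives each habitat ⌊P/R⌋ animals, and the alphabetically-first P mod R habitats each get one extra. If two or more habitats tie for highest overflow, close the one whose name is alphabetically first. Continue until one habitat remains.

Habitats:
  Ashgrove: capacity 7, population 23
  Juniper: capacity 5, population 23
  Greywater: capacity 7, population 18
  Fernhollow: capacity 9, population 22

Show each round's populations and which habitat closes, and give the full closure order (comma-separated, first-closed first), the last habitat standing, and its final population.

Round 1: Ashgrove=23 Fernhollow=22 Greywater=18 Juniper=23 → close Juniper (overflow 18)
  23÷3 = 7 each, +1 to first 2
Round 2: Ashgrove=31 Fernhollow=30 Greywater=25 → close Ashgrove (overflow 24)
  31÷2 = 15 each, +1 to first 1
Round 3: Fernhollow=46 Greywater=40 → close Fernhollow (overflow 37)
  46÷1 = 46 each, +1 to first 0

Closure order: Juniper, Ashgrove, Fernhollow
Last habitat: Greywater with 86 animals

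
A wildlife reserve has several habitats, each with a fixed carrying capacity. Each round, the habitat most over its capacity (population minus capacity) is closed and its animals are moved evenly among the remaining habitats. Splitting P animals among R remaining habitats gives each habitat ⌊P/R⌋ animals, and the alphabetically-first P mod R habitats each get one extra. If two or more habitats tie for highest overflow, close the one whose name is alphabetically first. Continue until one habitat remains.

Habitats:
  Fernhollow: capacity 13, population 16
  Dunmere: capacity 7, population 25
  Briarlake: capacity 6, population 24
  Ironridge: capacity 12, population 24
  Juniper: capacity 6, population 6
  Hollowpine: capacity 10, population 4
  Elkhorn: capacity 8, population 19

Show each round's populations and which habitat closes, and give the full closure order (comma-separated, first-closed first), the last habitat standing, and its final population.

Round 1: Briarlake=24 Dunmere=25 Elkhorn=19 Fernhollow=16 Hollowpine=4 Ironridge=24 Juniper=6 → close Briarlake (overflow 18)
  24÷6 = 4 each, +1 to first 0
Round 2: Dunmere=29 Elkhorn=23 Fernhollow=20 Hollowpine=8 Ironridge=28 Juniper=10 → close Dunmere (overflow 22)
  29÷5 = 5 each, +1 to first 4
Round 3: Elkhorn=29 Fernhollow=26 Hollowpine=14 Ironridge=34 Juniper=15 → close Ironridge (overflow 22)
  34÷4 = 8 each, +1 to first 2
Round 4: Elkhorn=38 Fernhollow=35 Hollowpine=22 Juniper=23 → close Elkhorn (overflow 30)
  38÷3 = 12 each, +1 to first 2
Round 5: Fernhollow=48 Hollowpine=35 Juniper=35 → close Fernhollow (overflow 35)
  48÷2 = 24 each, +1 to first 0
Round 6: Hollowpine=59 Juniper=59 → close Juniper (overflow 53)
  59÷1 = 59 each, +1 to first 0

Closure order: Briarlake, Dunmere, Ironridge, Elkhorn, Fernhollow, Juniper
Last habitat: Hollowpine with 118 animals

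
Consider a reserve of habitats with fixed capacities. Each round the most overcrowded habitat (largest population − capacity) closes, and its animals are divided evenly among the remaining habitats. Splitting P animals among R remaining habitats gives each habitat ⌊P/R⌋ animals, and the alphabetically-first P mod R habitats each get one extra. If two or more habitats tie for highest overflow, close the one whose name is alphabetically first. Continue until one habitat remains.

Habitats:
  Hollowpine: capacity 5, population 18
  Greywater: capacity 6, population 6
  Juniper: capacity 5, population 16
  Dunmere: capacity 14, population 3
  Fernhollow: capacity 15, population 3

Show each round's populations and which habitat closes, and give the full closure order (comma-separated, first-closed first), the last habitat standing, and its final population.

Closure order: Hollowpine, Juniper, Greywater, Dunmere
Last habitat: Fernhollow with 46 animals

Round 1: Dunmere=3 Fernhollow=3 Greywater=6 Hollowpine=18 Juniper=16 → close Hollowpine (overflow 13)
  18÷4 = 4 each, +1 to first 2
Round 2: Dunmere=8 Fernhollow=8 Greywater=10 Juniper=20 → close Juniper (overflow 15)
  20÷3 = 6 each, +1 to first 2
Round 3: Dunmere=15 Fernhollow=15 Greywater=16 → close Greywater (overflow 10)
  16÷2 = 8 each, +1 to first 0
Round 4: Dunmere=23 Fernhollow=23 → close Dunmere (overflow 9)
  23÷1 = 23 each, +1 to first 0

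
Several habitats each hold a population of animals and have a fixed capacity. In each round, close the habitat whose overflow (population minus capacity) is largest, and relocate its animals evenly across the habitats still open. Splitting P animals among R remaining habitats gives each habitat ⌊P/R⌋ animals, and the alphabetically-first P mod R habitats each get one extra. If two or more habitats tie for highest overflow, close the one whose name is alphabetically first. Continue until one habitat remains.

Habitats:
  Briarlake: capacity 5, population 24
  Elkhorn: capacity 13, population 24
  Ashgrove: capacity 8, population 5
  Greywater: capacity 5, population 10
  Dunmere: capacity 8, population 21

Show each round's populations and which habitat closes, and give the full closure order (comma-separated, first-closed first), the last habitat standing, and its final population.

Closure order: Briarlake, Dunmere, Elkhorn, Greywater
Last habitat: Ashgrove with 84 animals

Round 1: Ashgrove=5 Briarlake=24 Dunmere=21 Elkhorn=24 Greywater=10 → close Briarlake (overflow 19)
  24÷4 = 6 each, +1 to first 0
Round 2: Ashgrove=11 Dunmere=27 Elkhorn=30 Greywater=16 → close Dunmere (overflow 19)
  27÷3 = 9 each, +1 to first 0
Round 3: Ashgrove=20 Elkhorn=39 Greywater=25 → close Elkhorn (overflow 26)
  39÷2 = 19 each, +1 to first 1
Round 4: Ashgrove=40 Greywater=44 → close Greywater (overflow 39)
  44÷1 = 44 each, +1 to first 0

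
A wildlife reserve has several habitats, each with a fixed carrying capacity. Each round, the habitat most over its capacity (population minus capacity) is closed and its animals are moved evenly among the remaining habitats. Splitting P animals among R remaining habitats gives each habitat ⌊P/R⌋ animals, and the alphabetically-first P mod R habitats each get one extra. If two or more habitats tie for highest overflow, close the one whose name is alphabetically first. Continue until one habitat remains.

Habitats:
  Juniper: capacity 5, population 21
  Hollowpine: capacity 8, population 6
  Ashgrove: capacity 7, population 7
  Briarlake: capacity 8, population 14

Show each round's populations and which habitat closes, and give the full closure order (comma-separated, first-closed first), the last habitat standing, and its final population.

Closure order: Juniper, Briarlake, Ashgrove
Last habitat: Hollowpine with 48 animals

Round 1: Ashgrove=7 Briarlake=14 Hollowpine=6 Juniper=21 → close Juniper (overflow 16)
  21÷3 = 7 each, +1 to first 0
Round 2: Ashgrove=14 Briarlake=21 Hollowpine=13 → close Briarlake (overflow 13)
  21÷2 = 10 each, +1 to first 1
Round 3: Ashgrove=25 Hollowpine=23 → close Ashgrove (overflow 18)
  25÷1 = 25 each, +1 to first 0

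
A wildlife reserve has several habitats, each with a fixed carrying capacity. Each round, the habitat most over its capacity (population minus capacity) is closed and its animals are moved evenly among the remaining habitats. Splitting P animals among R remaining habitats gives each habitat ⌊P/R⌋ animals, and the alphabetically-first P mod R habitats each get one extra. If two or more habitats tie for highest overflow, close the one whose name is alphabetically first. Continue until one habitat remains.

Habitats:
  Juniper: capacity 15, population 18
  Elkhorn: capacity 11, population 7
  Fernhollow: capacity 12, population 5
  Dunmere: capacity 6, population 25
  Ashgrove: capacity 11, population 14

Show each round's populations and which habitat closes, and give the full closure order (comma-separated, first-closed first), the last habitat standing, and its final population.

Closure order: Dunmere, Ashgrove, Juniper, Elkhorn
Last habitat: Fernhollow with 69 animals

Round 1: Ashgrove=14 Dunmere=25 Elkhorn=7 Fernhollow=5 Juniper=18 → close Dunmere (overflow 19)
  25÷4 = 6 each, +1 to first 1
Round 2: Ashgrove=21 Elkhorn=13 Fernhollow=11 Juniper=24 → close Ashgrove (overflow 10)
  21÷3 = 7 each, +1 to first 0
Round 3: Elkhorn=20 Fernhollow=18 Juniper=31 → close Juniper (overflow 16)
  31÷2 = 15 each, +1 to first 1
Round 4: Elkhorn=36 Fernhollow=33 → close Elkhorn (overflow 25)
  36÷1 = 36 each, +1 to first 0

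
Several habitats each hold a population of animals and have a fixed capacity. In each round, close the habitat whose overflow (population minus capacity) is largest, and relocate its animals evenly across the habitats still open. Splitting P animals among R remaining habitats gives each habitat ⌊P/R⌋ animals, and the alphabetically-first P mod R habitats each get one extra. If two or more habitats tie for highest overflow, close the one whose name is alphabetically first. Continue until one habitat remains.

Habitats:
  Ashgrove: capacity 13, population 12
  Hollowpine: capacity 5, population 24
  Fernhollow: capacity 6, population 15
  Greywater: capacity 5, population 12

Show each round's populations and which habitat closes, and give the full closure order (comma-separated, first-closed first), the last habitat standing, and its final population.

Closure order: Hollowpine, Fernhollow, Greywater
Last habitat: Ashgrove with 63 animals

Round 1: Ashgrove=12 Fernhollow=15 Greywater=12 Hollowpine=24 → close Hollowpine (overflow 19)
  24÷3 = 8 each, +1 to first 0
Round 2: Ashgrove=20 Fernhollow=23 Greywater=20 → close Fernhollow (overflow 17)
  23÷2 = 11 each, +1 to first 1
Round 3: Ashgrove=32 Greywater=31 → close Greywater (overflow 26)
  31÷1 = 31 each, +1 to first 0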